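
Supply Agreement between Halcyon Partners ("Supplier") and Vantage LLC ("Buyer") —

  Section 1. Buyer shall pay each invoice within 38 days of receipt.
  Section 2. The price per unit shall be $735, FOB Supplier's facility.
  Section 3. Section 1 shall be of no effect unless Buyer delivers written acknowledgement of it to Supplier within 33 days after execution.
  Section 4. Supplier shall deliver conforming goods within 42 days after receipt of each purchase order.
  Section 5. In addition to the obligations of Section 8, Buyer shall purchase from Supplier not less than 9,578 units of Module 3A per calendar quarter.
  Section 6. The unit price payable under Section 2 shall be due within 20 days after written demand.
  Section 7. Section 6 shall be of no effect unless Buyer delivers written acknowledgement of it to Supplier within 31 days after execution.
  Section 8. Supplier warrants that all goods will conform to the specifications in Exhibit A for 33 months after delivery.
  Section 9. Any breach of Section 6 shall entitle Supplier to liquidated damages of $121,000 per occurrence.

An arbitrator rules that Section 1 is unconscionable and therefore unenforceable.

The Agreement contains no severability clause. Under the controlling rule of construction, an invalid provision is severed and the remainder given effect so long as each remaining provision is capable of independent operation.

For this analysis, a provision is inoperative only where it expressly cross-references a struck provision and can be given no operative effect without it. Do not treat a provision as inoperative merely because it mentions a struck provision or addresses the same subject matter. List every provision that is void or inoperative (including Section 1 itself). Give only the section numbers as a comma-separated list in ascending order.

1, 3

Section 1 is struck. Section 3 has no operative effect of its own apart from Section 1 and is therefore inoperative. Under the stated default rule, only provisions that cannot operate independently fall away; the rest are enforced. Section 2, Section 4, Section 5, Section 6, Section 7, Section 8, and Section 9 remain in effect.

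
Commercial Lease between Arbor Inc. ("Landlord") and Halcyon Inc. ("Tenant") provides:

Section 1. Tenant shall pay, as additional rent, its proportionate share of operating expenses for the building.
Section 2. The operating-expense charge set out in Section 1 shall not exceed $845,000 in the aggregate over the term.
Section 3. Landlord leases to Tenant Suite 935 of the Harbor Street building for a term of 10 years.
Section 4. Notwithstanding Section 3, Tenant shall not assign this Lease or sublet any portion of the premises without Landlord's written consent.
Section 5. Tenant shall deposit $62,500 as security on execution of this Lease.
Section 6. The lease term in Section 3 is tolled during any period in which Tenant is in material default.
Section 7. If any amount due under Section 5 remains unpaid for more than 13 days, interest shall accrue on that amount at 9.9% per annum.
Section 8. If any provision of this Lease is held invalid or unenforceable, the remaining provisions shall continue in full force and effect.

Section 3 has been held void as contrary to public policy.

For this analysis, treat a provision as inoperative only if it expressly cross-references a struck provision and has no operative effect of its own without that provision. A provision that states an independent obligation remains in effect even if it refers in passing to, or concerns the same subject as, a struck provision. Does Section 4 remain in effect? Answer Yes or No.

Section 3 is struck. Section 6 operates only by reference to Section 3, so it falls with Section 3. Although Section 4 refers to Section 3, its operative terms do not depend on Section 3, so it remains in effect. Section 8 is a severability clause and preserves every provision that can still be given independent effect. That leaves Section 1, Section 2, Section 4, Section 5, Section 7, and Section 8 in effect. Section 4 is among the surviving provisions, so the answer is yes.

Yes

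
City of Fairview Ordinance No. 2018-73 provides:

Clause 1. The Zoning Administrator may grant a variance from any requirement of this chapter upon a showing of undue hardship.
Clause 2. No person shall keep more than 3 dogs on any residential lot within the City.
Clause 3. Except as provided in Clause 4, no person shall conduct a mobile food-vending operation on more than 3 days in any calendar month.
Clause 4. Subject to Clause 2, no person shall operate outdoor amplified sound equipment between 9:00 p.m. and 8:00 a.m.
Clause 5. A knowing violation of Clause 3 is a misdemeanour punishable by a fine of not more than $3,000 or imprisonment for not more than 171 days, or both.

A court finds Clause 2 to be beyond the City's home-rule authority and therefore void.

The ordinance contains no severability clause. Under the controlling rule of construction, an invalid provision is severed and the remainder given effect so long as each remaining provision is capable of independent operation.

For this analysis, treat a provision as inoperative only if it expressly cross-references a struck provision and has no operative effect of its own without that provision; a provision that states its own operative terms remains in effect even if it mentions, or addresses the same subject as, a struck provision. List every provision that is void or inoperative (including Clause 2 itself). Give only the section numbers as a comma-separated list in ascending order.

2

Clause 2 is struck. Although Clause 4 refers to Clause 2, its operative terms do not depend on Clause 2, so it remains in effect. No other provision's operative terms depend on Clause 2. With no severability clause, the stated default rule severs what cannot stand and enforces each remaining provision that can operate on its own. Clause 1, Clause 3, Clause 4, and Clause 5 remain in effect.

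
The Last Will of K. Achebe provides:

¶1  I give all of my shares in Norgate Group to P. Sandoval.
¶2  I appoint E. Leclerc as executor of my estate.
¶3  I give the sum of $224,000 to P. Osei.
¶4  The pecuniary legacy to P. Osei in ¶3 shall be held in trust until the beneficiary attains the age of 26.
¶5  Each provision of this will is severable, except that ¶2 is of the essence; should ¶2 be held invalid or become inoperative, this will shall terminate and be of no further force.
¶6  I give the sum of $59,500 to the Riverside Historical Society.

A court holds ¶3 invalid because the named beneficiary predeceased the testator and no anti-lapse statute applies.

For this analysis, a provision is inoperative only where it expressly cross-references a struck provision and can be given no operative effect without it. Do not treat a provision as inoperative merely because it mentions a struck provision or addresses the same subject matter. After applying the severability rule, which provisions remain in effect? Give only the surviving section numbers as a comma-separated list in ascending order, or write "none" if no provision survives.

1, 2, 5, 6

¶3 is struck. ¶4 merely fixes the trust for ¶3; with ¶3 gone it has nothing to operate on and falls away. ¶5 makes ¶2 an essential term, but ¶2 is unaffected, so the severability proviso in ¶5 preserves the remaining provisions. That leaves ¶1, ¶2, ¶5, and ¶6 in effect.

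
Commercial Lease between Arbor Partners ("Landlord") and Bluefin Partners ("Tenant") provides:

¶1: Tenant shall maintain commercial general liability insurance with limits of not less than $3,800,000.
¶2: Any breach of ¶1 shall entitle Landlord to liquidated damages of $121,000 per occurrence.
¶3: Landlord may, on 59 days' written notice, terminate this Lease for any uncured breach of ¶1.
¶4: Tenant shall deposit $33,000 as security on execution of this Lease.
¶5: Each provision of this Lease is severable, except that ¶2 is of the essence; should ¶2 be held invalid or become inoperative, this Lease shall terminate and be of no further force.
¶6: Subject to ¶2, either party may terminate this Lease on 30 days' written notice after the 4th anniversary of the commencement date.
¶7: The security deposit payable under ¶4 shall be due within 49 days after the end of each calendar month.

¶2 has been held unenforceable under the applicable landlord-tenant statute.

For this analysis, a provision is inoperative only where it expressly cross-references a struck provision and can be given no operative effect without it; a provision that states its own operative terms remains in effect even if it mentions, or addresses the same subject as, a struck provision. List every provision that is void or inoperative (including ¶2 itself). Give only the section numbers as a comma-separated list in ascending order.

¶2 is struck. Nothing else in the Lease is defined by reference to ¶2. ¶5 makes ¶2 an essential term, and ¶2 is the provision held invalid; under ¶5, the entire Lease is therefore void. No provision of the Lease survives.

1, 2, 3, 4, 5, 6, 7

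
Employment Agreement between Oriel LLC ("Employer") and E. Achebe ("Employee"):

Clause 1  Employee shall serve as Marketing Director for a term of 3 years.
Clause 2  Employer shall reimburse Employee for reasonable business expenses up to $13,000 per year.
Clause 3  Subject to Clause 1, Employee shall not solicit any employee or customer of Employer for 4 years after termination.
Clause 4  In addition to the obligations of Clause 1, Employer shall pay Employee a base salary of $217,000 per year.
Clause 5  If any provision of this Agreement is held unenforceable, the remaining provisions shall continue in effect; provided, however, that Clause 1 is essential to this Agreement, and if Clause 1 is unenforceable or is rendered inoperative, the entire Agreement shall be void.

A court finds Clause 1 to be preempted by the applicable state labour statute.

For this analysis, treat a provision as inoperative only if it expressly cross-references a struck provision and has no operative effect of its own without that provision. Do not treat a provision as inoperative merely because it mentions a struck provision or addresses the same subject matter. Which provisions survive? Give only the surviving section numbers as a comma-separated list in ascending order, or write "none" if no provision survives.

none

Clause 1 is struck. No other provision's operative terms depend on Clause 1. Clause 5 makes Clause 1 an essential term, and Clause 1 is the provision held invalid; under Clause 5, the entire Agreement is therefore void. No provision of the Agreement survives.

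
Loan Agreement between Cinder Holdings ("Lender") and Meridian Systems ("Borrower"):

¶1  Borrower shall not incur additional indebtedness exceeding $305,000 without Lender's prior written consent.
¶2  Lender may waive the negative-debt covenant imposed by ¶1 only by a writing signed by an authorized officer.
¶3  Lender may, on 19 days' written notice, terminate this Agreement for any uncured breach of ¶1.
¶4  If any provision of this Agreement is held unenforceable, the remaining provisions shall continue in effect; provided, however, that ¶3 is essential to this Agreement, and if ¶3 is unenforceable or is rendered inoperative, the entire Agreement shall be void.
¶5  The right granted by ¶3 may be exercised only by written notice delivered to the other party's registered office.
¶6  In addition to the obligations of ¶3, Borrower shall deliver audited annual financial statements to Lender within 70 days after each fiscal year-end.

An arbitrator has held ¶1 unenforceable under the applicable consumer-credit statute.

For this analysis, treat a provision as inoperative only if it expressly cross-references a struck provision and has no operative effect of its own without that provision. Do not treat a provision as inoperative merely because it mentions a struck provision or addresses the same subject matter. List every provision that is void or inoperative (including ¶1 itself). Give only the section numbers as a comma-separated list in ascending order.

¶1 is struck. ¶2 merely fixes the waiver condition for ¶1; with ¶1 gone it has nothing to operate on and falls away. ¶3 operates only by reference to ¶1, so it falls with ¶1. ¶5 merely fixes the notice requirement for ¶3; with ¶3 gone it has nothing to operate on and falls away. ¶4 makes ¶3 an essential term, and ¶3 has been rendered inoperative by the cascade; under ¶4, the entire Agreement is therefore void. No provision of the Agreement survives.

1, 2, 3, 4, 5, 6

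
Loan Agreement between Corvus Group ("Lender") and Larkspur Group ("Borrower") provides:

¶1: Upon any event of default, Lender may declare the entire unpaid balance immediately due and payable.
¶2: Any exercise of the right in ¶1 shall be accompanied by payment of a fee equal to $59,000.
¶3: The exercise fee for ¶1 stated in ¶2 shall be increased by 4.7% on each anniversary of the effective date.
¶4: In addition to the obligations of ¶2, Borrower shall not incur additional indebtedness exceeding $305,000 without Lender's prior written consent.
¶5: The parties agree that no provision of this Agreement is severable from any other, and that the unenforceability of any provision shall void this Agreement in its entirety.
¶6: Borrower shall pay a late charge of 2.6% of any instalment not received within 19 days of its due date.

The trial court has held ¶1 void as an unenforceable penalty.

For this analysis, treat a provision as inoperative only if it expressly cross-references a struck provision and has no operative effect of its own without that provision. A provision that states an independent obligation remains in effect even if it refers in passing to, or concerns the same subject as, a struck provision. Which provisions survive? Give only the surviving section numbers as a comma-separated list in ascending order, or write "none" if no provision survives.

none

¶1 is struck. The only function of ¶2 is the exercise fee for ¶1, so it cannot stand once ¶1 is removed. ¶3 has no operative effect of its own apart from ¶2 and is therefore inoperative. ¶5 provides that the Agreement is not severable, so the invalidity of any one provision voids the entire Agreement. No provision of the Agreement survives.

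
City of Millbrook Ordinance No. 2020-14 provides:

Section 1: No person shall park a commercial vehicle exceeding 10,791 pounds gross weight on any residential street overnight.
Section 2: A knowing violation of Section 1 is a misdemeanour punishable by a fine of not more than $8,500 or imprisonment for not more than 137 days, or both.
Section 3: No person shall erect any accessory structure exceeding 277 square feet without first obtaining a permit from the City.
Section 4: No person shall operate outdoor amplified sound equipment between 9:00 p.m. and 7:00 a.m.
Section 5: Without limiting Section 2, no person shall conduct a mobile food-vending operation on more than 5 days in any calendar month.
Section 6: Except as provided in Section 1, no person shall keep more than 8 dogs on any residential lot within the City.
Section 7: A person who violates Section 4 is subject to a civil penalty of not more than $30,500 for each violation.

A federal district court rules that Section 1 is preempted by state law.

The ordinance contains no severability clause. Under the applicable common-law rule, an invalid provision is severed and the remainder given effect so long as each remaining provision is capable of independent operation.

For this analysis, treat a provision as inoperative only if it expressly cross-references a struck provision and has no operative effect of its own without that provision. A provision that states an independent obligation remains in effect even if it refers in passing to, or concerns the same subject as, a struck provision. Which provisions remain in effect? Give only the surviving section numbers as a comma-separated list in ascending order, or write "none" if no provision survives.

3, 4, 5, 6, 7

Section 1 is struck. Section 2 merely fixes the criminal penalty for violating Section 1; with Section 1 gone it has nothing to operate on and falls away. Section 6 mentions Section 1 but its own obligation stands independently of Section 1, so Section 6 is not affected. Section 5 mentions Section 2 but its own obligation stands independently of Section 2, so Section 5 is not affected. Under the stated default rule, only provisions that cannot operate independently fall away; the rest are enforced. The provisions still in force are Section 3, Section 4, Section 5, Section 6, and Section 7.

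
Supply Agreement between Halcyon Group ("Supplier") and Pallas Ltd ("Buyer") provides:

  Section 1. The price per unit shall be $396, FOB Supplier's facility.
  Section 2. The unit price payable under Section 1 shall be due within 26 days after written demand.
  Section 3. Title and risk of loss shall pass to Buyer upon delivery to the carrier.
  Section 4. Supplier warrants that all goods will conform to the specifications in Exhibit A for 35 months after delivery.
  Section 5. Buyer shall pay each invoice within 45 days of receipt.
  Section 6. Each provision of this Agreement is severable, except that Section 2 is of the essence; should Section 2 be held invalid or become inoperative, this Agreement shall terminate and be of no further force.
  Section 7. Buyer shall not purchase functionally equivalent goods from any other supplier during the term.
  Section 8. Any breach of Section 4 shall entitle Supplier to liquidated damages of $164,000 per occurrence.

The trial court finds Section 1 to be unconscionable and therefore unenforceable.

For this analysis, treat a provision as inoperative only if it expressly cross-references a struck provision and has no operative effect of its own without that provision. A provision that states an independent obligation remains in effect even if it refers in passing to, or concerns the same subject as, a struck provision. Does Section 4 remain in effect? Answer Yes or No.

Section 1 is struck. Section 2 does nothing except set the payment deadline for the unit price by reference to Section 1; with Section 1 gone it has no independent effect and is inoperative. Section 6 makes Section 2 an essential term, and Section 2 has been rendered inoperative by the cascade; under Section 6, the entire Agreement is therefore void. No provision of the Agreement survives. Section 4 is among the inoperative provisions, so the answer is no.

No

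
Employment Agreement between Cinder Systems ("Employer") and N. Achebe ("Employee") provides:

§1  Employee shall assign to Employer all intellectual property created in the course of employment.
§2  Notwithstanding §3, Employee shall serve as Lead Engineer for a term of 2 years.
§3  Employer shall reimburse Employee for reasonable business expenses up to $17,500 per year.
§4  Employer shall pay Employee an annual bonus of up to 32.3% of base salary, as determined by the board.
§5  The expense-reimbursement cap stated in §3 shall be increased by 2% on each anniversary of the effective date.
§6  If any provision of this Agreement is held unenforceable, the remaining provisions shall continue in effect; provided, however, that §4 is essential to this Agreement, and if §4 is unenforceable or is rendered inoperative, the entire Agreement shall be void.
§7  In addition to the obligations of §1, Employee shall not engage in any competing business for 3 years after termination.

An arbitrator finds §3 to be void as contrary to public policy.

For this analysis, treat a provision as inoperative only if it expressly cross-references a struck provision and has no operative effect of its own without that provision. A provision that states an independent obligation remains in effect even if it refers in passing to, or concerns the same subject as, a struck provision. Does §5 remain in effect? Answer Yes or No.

§3 is struck. The whole of §5 is the escalation of the expense-reimbursement cap, defined by reference to §3, so §5 cannot stand once §3 is removed. Although §2 refers to §3, its operative terms do not depend on §3, so it remains in effect. §6 makes §4 an essential term, but §4 is unaffected, so the severability proviso in §6 preserves the remaining provisions. That leaves §1, §2, §4, §6, and §7 in effect. §5 is among the inoperative provisions, so the answer is no.

No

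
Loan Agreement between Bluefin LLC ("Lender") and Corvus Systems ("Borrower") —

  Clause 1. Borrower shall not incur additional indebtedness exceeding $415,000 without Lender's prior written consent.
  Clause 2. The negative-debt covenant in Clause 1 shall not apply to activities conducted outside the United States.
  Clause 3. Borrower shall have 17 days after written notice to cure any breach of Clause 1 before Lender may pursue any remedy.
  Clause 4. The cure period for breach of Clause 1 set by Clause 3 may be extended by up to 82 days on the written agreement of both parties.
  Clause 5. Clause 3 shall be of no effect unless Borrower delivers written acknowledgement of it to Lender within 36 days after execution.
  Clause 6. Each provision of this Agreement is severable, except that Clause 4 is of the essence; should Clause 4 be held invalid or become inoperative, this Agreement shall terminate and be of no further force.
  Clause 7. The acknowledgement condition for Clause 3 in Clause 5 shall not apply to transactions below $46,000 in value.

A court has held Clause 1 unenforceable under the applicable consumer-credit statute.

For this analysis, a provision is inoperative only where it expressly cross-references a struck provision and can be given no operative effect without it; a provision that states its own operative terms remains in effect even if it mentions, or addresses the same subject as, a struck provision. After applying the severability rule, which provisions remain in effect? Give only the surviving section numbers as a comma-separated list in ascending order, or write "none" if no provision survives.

Clause 1 is struck. Clause 2 does nothing except set the carve-out from the negative-debt covenant by reference to Clause 1; with Clause 1 gone it has no independent effect and is inoperative. Clause 3 merely fixes the cure period for breach of Clause 1; with Clause 1 gone it has nothing to operate on and falls away. Clause 4 operates only by reference to Clause 3, so it falls with Clause 3. Clause 5 has no operative effect of its own apart from Clause 3 and is therefore inoperative. Clause 7 operates only by reference to Clause 5, so it falls with Clause 5. Clause 6 makes Clause 4 an essential term, and Clause 4 has been rendered inoperative by the cascade; under Clause 6, the entire Agreement is therefore void. No provision of the Agreement survives.

none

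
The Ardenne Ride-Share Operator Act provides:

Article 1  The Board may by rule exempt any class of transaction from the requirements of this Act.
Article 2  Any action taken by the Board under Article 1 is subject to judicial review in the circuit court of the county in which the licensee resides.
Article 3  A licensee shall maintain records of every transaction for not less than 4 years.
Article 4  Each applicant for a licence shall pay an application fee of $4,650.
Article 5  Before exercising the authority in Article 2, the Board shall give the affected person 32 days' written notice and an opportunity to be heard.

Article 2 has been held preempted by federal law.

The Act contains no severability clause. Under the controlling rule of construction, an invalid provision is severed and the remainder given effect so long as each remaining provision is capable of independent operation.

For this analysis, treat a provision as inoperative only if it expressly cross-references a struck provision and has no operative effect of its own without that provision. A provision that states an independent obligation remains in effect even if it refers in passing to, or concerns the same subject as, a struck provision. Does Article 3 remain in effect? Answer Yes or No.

Yes

Article 2 is struck. The only function of Article 5 is the notice-and-hearing requirement for Article 2, so it cannot stand once Article 2 is removed. Under the stated default rule, only provisions that cannot operate independently fall away; the rest are enforced. Article 1, Article 3, and Article 4 remain in effect. Article 3 is among the surviving provisions, so the answer is yes.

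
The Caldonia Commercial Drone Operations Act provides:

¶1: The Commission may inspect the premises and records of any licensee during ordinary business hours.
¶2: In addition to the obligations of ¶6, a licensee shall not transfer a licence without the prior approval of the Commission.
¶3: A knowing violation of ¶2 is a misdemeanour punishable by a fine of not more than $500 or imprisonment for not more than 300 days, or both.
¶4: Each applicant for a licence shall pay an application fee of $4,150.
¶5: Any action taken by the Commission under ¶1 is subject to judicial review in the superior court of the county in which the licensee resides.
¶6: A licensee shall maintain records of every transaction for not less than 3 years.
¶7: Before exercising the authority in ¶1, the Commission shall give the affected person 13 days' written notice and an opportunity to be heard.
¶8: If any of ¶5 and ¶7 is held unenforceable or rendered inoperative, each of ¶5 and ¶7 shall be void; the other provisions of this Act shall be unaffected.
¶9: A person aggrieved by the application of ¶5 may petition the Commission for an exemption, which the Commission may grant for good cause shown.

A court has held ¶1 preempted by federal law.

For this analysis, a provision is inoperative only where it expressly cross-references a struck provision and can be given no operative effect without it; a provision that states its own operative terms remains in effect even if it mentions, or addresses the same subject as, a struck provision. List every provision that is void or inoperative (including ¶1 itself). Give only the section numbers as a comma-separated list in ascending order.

1, 5, 7, 9

¶1 is struck. ¶5 merely fixes the judicial-review right for ¶1; with ¶1 gone it has nothing to operate on and falls away. ¶7 has no operative effect of its own apart from ¶1 and is therefore inoperative. ¶9 has no operative effect of its own apart from ¶5 and is therefore inoperative. ¶8 declares ¶5 and ¶7 mutually dependent; since one of them has fallen, all of them are of no effect. The remainder continues in force under ¶8. The provisions still in force are ¶2, ¶3, ¶4, ¶6, and ¶8.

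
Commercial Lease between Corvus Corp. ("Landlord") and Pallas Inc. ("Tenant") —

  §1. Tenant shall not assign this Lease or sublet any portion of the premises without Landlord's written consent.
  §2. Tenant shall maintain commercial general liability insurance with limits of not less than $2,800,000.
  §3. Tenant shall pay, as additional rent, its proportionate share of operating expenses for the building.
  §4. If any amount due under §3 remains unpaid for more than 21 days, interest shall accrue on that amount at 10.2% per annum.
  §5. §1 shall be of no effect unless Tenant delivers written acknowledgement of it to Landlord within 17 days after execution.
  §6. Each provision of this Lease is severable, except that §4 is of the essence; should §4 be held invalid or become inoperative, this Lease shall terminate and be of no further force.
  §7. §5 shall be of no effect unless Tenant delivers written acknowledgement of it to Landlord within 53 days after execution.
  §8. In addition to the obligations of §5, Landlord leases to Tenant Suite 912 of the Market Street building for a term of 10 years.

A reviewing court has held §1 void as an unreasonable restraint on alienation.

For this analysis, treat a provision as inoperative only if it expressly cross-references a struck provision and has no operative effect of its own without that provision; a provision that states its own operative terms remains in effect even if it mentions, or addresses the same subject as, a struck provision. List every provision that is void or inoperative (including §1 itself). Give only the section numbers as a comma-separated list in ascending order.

1, 5, 7

§1 is struck. §5 operates only by reference to §1, so it falls with §1. §7 has no operative effect of its own apart from §5 and is therefore inoperative. §8 mentions §5 but its own obligation stands independently of §5, so §8 is not affected. §6 makes §4 an essential term, but §4 is unaffected, so the severability proviso in §6 preserves the remaining provisions. The provisions still in force are §2, §3, §4, §6, and §8.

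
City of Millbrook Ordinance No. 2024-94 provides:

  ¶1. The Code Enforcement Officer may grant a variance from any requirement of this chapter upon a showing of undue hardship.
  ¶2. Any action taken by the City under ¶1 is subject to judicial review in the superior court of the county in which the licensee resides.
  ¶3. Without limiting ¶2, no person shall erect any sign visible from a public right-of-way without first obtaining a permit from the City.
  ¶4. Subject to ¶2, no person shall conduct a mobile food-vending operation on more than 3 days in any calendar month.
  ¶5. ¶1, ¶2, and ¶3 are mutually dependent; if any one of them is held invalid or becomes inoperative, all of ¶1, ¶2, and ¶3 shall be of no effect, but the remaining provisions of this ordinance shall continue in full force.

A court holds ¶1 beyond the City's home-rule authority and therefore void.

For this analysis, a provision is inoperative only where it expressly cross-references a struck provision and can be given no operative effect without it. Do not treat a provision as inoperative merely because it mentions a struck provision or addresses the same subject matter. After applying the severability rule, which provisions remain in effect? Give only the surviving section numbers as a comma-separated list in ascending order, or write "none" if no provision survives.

4, 5

¶1 is struck. ¶2 operates only by reference to ¶1, so it falls with ¶1. Although ¶4 refers to ¶2, its operative terms do not depend on ¶2, so it remains in effect. ¶5 declares ¶1, ¶2, and ¶3 mutually dependent; since one of them has fallen, all of them are of no effect. That brings down ¶3 as well. The remainder continues in force under ¶5. That leaves ¶4 and ¶5 in effect.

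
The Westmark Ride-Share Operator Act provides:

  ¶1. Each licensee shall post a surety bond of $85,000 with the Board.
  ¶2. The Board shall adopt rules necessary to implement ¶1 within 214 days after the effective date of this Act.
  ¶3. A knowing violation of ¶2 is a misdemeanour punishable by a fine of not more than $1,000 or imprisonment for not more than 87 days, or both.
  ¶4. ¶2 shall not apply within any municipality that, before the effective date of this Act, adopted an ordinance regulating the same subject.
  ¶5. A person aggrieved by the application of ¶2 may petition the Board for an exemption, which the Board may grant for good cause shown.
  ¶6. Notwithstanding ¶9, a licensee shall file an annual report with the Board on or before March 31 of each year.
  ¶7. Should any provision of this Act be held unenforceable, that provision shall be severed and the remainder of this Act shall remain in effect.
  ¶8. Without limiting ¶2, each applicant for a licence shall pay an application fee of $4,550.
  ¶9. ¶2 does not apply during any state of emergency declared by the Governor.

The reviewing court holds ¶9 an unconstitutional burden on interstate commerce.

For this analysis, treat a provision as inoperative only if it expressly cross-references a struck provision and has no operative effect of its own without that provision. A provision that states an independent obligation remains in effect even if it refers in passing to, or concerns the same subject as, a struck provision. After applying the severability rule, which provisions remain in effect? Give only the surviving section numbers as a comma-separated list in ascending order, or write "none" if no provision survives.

¶9 is struck. Although ¶6 refers to ¶9, its operative terms do not depend on ¶9, so it remains in effect. No other provision's operative terms depend on ¶9. ¶7 is a severability clause and preserves every provision that can still be given independent effect. That leaves ¶1, ¶2, ¶3, ¶4, ¶5, ¶6, ¶7, and ¶8 in effect.

1, 2, 3, 4, 5, 6, 7, 8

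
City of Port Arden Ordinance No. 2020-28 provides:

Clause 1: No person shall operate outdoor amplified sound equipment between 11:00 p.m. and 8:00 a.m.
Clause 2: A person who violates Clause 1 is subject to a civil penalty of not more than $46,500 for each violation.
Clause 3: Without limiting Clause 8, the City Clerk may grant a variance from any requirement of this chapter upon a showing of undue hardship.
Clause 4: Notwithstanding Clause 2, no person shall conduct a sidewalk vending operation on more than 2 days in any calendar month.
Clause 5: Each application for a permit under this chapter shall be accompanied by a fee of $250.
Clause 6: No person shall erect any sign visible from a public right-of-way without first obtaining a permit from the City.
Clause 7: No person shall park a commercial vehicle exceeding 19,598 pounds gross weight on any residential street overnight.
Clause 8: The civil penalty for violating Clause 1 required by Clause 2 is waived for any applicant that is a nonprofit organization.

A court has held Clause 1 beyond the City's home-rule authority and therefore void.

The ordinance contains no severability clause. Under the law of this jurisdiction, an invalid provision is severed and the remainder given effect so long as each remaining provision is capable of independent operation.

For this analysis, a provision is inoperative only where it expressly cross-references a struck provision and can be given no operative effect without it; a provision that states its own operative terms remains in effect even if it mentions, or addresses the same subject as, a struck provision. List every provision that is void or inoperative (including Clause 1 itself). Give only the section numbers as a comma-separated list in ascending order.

Clause 1 is struck. Clause 2 has no operative effect of its own apart from Clause 1 and is therefore inoperative. Clause 8 operates only by reference to Clause 2, so it falls with Clause 2. Clause 4 mentions Clause 2 but its own obligation stands independently of Clause 2, so Clause 4 is not affected. Clause 3 mentions Clause 8 but its own obligation stands independently of Clause 8, so Clause 3 is not affected. With no severability clause, the stated default rule severs what cannot stand and enforces each remaining provision that can operate on its own. The provisions still in force are Clause 3, Clause 4, Clause 5, Clause 6, and Clause 7.

1, 2, 8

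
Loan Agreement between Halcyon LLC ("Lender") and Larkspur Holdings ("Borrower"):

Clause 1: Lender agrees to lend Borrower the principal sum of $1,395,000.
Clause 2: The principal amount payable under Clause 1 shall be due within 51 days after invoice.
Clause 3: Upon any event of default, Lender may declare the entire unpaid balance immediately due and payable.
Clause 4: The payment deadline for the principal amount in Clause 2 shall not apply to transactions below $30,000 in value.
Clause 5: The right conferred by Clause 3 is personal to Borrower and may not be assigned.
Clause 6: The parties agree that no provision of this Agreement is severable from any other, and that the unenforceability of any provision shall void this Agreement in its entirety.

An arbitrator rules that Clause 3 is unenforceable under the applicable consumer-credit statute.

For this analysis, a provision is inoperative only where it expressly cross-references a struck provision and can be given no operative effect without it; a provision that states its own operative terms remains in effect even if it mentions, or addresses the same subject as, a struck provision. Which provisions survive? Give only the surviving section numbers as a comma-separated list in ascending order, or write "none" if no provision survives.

none

Clause 3 is struck. The only function of Clause 5 is the non-assignment of Clause 3, so it cannot stand once Clause 3 is removed. Clause 6 provides that the Agreement is not severable, so the invalidity of any one provision voids the entire Agreement. No provision of the Agreement survives.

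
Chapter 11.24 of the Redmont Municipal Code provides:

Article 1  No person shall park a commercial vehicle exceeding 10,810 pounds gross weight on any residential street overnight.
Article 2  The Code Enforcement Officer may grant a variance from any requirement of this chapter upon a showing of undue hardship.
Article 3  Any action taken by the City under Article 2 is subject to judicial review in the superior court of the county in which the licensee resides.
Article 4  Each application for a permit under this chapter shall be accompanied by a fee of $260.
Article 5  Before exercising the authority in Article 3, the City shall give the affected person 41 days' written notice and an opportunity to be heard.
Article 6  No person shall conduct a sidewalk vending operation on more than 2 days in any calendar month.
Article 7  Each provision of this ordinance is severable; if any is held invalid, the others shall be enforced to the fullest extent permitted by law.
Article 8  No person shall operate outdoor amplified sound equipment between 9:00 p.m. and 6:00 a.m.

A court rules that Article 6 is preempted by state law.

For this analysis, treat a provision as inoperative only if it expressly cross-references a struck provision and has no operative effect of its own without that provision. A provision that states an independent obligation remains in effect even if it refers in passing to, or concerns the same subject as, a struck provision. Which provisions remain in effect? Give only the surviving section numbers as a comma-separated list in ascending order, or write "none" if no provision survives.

1, 2, 3, 4, 5, 7, 8

Article 6 is struck. No other provision's operative terms depend on Article 6. Article 7 is a severability clause and preserves every provision that can still be given independent effect. The provisions still in force are Article 1, Article 2, Article 3, Article 4, Article 5, Article 7, and Article 8.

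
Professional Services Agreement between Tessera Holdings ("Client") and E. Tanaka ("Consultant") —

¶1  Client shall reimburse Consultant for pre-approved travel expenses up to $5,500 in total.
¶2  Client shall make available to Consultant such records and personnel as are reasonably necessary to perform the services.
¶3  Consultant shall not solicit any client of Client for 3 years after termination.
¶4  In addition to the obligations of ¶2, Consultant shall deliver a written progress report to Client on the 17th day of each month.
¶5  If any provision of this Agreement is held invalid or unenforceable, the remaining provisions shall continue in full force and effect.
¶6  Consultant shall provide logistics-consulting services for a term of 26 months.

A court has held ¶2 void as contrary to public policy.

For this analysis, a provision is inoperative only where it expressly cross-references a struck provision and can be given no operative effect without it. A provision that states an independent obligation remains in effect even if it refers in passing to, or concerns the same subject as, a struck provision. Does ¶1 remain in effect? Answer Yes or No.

¶2 is struck. Although ¶4 refers to ¶2, its operative terms do not depend on ¶2, so it remains in effect. No other provision's operative terms depend on ¶2. Under the severability clause in ¶5, the remaining provisions continue in force. The provisions still in force are ¶1, ¶3, ¶4, ¶5, and ¶6. ¶1 is among the surviving provisions, so the answer is yes.

Yes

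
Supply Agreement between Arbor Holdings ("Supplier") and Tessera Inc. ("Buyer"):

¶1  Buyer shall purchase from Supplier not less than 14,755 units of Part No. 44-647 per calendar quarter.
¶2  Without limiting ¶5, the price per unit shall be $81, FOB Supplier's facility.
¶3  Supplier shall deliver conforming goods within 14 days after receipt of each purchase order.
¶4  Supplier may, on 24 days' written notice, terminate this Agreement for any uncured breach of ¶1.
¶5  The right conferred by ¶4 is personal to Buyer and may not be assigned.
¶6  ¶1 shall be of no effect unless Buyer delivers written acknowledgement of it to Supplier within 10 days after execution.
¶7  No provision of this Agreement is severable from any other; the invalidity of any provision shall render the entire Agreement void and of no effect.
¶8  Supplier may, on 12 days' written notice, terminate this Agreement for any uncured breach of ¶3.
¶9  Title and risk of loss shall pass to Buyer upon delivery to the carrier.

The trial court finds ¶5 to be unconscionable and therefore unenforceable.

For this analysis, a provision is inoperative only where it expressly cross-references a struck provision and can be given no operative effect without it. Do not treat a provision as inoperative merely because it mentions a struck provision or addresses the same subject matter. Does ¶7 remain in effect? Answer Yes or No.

¶5 is struck. No other provision's operative terms depend on ¶5. ¶7 provides that the Agreement is not severable, so the invalidity of any one provision voids the entire Agreement. No provision of the Agreement survives. ¶7 is among the inoperative provisions, so the answer is no.

No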